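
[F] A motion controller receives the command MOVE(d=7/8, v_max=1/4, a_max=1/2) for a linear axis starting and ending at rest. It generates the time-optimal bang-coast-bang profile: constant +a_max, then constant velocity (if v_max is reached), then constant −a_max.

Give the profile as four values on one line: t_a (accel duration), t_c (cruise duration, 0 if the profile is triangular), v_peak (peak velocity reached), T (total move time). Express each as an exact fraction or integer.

v_max²/a_max = (1/4)²/(1/2) = 1/8
7/8 ≥ 1/8 ⇒ cruise phase
t_a = (1/4)/(1/2) = 1/2; v_peak = 1/4
d_cruise = 7/8 − 1/8 = 3/4; t_c = (3/4)/(1/4) = 3
T = 2·1/2 + 3 = 4

t_a=1/2 t_c=3 v_peak=1/4 T=4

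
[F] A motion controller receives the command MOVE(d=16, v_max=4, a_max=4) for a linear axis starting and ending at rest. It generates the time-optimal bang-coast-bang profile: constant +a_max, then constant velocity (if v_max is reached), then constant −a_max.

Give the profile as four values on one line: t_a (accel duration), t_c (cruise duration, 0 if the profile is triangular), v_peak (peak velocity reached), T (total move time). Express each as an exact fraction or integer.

vₘ²/aₘ = 4²/4 = 4
16 ≥ 4 so v_max reached
t_a = 4/4 = 1; v_peak = 4
d_cruise = 16 − 4 = 12; t_c = 12/4 = 3
T = 2·1 + 3 = 5

t_a=1 t_c=3 v_peak=4 T=5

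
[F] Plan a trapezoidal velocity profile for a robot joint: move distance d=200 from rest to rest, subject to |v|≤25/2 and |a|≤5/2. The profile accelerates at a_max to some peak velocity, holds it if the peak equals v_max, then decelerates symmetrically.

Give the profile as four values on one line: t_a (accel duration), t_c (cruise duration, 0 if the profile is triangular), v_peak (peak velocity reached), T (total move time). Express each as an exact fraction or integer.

t_a=5 t_c=11 v_peak=25/2 T=21

v_max²/a_max = (25/2)²/(5/2) = 125/2
200 ≥ 125/2 so v_max reached
t_a = (25/2)/(5/2) = 5; v_peak = 25/2
d_cruise = 200 − 125/2 = 275/2; t_c = (275/2)/(25/2) = 11
T = 2·5 + 11 = 21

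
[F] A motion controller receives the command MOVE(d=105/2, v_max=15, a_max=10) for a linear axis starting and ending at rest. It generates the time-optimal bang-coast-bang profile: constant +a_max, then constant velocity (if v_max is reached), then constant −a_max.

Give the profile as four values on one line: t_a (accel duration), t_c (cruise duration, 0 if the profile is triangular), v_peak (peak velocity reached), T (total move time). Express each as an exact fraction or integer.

t_a=3/2 t_c=2 v_peak=15 T=5

v_max²/a_max = 15²/10 = 45/2
105/2 ≥ 45/2 so v_max reached
t_a = 15/10 = 3/2; v_peak = 15
d_cruise = 105/2 − 45/2 = 30; t_c = 30/15 = 2
T = 2·3/2 + 2 = 5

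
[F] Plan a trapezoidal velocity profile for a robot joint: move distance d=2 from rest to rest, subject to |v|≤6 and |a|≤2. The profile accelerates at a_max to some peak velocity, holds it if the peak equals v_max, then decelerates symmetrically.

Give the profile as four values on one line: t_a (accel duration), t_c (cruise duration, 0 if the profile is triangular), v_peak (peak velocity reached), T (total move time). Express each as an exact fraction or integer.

v_max²/a_max = 6²/2 = 18
2 < 18 so t_c = 0
v_peak = √(2·2) = √4 = 2
t_a = 2/2 = 1; t_c = 0
T = 2·1 = 2

t_a=1 t_c=0 v_peak=2 T=2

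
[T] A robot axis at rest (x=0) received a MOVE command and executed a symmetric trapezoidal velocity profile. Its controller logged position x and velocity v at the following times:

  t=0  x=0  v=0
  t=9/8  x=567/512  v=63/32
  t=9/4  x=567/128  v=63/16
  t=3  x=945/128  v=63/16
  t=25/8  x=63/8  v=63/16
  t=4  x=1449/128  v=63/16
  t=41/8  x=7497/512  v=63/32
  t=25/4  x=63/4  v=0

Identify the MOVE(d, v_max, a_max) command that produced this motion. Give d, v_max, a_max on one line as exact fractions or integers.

d=63/4 v_max=63/16 a_max=7/4

final state: t=25/4, x=63/4, v=0 → d = 63/4
a_max = (63/32−0)/(9/8−0) = 7/4
max v = 63/16 over t∈[9/4,4] → v_max = 63/16
check: 63/16·(9/4+7/4) = 63/4 ✓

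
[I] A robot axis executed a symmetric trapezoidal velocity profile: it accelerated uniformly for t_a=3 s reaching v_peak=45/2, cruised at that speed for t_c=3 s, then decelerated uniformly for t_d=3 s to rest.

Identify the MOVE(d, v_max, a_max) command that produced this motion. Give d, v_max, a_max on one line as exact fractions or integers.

d=135 v_max=45/2 a_max=15/2

a_max = (45/2)/3 = 15/2
d_a = ½·45/2·3 = 135/4; d_c = 45/2·3 = 135/2
d = 2·135/4 + 135/2 = 135
t_c = 3 > 0 so v_max = 45/2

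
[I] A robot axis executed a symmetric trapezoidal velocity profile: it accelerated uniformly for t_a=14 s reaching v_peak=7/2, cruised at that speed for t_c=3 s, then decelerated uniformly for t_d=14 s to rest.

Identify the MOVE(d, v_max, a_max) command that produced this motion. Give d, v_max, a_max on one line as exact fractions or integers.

a_max = (7/2)/14 = 1/4
d_a = ½·7/2·14 = 49/2; d_c = 7/2·3 = 21/2
d = 2·49/2 + 21/2 = 119/2
t_c = 3 > 0 ⇒ limit active, v_max = 7/2

d=119/2 v_max=7/2 a_max=1/4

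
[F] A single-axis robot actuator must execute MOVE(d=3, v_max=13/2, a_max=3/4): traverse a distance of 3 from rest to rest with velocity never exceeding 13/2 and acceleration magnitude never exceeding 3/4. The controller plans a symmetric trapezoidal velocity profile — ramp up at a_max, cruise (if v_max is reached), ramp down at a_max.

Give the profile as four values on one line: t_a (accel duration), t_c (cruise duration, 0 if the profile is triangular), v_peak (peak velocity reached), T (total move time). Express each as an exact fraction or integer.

vₘ²/aₘ = (13/2)²/(3/4) = 169/3
3 < 169/3 so t_c = 0
v_peak = √(3·3/4) = √(9/4) = 3/2
t_a = (3/2)/(3/4) = 2; t_c = 0
T = 2·2 = 4

t_a=2 t_c=0 v_peak=3/2 T=4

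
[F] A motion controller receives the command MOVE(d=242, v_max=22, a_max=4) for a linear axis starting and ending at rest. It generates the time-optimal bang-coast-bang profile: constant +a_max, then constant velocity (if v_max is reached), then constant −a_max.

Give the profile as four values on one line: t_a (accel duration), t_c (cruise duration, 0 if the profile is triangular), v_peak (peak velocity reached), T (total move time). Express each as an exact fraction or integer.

t_a=11/2 t_c=11/2 v_peak=22 T=33/2

v_max²/a_max = 22²/4 = 121
242 ≥ 121 → trapezoidal
t_a = 22/4 = 11/2; v_peak = 22
d_cruise = 242 − 121 = 121; t_c = 121/22 = 11/2
T = 2·11/2 + 11/2 = 33/2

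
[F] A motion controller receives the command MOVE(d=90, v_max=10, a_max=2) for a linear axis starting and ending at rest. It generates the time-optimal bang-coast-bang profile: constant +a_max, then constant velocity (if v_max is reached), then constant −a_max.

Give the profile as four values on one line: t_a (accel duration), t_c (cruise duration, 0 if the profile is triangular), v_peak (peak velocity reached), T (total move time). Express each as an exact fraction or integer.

t_a=5 t_c=4 v_peak=10 T=14

(v_max)²/a_max = 10²/2 = 50
90 ≥ 50 so v_max reached
t_a = 10/2 = 5; v_peak = 10
d_cruise = 90 − 50 = 40; t_c = 40/10 = 4
T = 2·5 + 4 = 14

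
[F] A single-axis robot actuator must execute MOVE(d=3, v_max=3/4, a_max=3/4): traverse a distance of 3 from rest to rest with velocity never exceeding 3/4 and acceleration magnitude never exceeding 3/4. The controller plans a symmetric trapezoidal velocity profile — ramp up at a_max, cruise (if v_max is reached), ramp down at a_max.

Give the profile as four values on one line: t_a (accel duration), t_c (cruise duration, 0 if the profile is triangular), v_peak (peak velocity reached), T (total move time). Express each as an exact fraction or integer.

t_a=1 t_c=3 v_peak=3/4 T=5

vₘ²/aₘ = (3/4)²/(3/4) = 3/4
3 ≥ 3/4 ⇒ cruise phase
t_a = (3/4)/(3/4) = 1; v_peak = 3/4
d_cruise = 3 − 3/4 = 9/4; t_c = (9/4)/(3/4) = 3
T = 2·1 + 3 = 5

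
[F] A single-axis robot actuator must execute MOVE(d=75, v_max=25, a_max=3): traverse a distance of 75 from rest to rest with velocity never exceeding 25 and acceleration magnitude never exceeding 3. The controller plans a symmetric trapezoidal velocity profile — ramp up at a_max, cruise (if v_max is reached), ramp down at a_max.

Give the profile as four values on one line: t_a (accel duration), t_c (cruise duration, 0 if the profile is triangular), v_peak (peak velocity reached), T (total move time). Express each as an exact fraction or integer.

t_a=5 t_c=0 v_peak=15 T=10

vₘ²/aₘ = 25²/3 = 625/3
75 < 625/3 ⇒ no cruise
v_peak = √(75·3) = √225 = 15
t_a = 15/3 = 5; t_c = 0
T = 2·5 = 10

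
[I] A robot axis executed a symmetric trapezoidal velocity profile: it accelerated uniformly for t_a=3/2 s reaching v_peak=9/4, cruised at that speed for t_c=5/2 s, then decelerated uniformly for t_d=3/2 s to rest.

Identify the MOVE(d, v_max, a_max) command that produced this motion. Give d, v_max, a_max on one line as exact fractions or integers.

d=9 v_max=9/4 a_max=3/2

a_max = (9/4)/(3/2) = 3/2
d_a = ½·9/4·3/2 = 27/16; d_c = 9/4·5/2 = 45/8
d = 2·27/16 + 45/8 = 9
t_c = 5/2 > 0 so v_max = 9/4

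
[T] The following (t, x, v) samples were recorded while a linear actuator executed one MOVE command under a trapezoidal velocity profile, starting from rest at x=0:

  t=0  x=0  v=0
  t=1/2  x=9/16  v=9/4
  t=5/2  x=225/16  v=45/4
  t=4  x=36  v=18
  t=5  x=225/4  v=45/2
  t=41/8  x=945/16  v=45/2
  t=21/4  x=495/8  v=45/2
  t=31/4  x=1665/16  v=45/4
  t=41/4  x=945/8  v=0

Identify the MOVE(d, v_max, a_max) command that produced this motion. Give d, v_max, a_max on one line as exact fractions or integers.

final state: t=41/4, x=945/8, v=0 → d = 945/8
a_max = (9/4−0)/(1/2−0) = 9/2
max v = 45/2 over t∈[5,21/4] → v_max = 45/2
check: 45/2·(5+1/4) = 945/8 ✓

d=945/8 v_max=45/2 a_max=9/2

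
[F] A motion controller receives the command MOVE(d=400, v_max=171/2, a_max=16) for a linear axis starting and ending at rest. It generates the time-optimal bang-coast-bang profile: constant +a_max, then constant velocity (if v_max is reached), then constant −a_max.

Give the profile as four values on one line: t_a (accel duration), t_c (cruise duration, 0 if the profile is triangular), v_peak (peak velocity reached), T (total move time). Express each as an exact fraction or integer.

v_max²/a_max = (171/2)²/16 = 29241/64
400 < 29241/64 → triangular
v_peak = √(400·16) = √6400 = 80
t_a = 80/16 = 5; t_c = 0
T = 2·5 = 10

t_a=5 t_c=0 v_peak=80 T=10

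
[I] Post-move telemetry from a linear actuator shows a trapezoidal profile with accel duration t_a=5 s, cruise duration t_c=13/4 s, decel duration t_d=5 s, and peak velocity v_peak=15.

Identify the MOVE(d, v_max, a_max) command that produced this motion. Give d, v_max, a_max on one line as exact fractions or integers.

d=495/4 v_max=15 a_max=3

a_max = 15/5 = 3
d_a = ½·15·5 = 75/2; d_c = 15·13/4 = 195/4
d = 2·75/2 + 195/4 = 495/4
t_c = 13/4 > 0 ⇒ limit active, v_max = 15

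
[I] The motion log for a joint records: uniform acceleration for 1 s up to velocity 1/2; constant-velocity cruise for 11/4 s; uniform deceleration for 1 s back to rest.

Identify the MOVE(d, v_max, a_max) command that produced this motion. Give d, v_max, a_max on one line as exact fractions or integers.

a_max = (1/2)/1 = 1/2
d_a = ½·1/2·1 = 1/4; d_c = 1/2·11/4 = 11/8
d = 2·1/4 + 11/8 = 15/8
t_c = 11/4 > 0 → v_max = v_peak = 1/2

d=15/8 v_max=1/2 a_max=1/2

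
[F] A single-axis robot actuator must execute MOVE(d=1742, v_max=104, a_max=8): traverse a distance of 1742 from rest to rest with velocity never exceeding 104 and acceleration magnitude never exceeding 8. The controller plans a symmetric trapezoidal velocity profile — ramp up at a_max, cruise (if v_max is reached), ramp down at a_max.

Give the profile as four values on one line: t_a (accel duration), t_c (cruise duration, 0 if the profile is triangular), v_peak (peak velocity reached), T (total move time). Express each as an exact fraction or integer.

vₘ²/aₘ = 104²/8 = 1352
1742 ≥ 1352 → trapezoidal
t_a = 104/8 = 13; v_peak = 104
d_cruise = 1742 − 1352 = 390; t_c = 390/104 = 15/4
T = 2·13 + 15/4 = 119/4

t_a=13 t_c=15/4 v_peak=104 T=119/4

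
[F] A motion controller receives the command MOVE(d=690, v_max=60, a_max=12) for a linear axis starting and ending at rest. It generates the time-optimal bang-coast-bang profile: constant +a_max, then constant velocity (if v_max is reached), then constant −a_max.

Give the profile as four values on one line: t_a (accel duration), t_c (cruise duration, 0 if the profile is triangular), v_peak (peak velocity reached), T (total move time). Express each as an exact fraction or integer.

v_max²/a_max = 60²/12 = 300
690 ≥ 300 ⇒ cruise phase
t_a = 60/12 = 5; v_peak = 60
d_cruise = 690 − 300 = 390; t_c = 390/60 = 13/2
T = 2·5 + 13/2 = 33/2

t_a=5 t_c=13/2 v_peak=60 T=33/2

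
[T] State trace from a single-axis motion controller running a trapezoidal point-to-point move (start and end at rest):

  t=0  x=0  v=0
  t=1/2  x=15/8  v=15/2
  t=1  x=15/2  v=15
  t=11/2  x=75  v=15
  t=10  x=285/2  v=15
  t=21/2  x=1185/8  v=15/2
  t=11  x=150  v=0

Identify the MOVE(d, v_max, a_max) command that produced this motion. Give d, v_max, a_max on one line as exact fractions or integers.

final state: t=11, x=150, v=0 → d = 150
a_max = (15/2−0)/(1/2−0) = 15
max v = 15 over t∈[1,10] → v_max = 15
check: 15·(1+9) = 150 ✓

d=150 v_max=15 a_max=15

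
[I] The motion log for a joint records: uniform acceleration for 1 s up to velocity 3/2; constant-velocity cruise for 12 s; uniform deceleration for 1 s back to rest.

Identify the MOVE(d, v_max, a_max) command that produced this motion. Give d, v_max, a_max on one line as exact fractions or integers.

a_max = (3/2)/1 = 3/2
d_a = ½·3/2·1 = 3/4; d_c = 3/2·12 = 18
d = 2·3/4 + 18 = 39/2
t_c = 12 > 0 → v_max = v_peak = 3/2

d=39/2 v_max=3/2 a_max=3/2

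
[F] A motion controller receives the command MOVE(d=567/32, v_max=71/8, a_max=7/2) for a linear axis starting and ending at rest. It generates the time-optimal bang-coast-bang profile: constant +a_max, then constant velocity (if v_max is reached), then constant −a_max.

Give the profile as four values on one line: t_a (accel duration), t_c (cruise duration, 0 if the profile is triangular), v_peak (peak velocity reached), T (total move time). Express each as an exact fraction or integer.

t_a=9/4 t_c=0 v_peak=63/8 T=9/2

vₘ²/aₘ = (71/8)²/(7/2) = 5041/224
567/32 < 5041/224 → triangular
v_peak = √(567/32·7/2) = √(3969/64) = 63/8
t_a = (63/8)/(7/2) = 9/4; t_c = 0
T = 2·9/4 = 9/2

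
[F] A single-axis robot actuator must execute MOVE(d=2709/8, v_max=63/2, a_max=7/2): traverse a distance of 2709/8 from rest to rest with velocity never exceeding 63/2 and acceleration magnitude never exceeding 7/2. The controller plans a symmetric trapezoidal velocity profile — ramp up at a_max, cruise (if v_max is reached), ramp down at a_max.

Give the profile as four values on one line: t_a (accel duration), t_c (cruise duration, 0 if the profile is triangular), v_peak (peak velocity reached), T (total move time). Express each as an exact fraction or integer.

vₘ²/aₘ = (63/2)²/(7/2) = 567/2
2709/8 ≥ 567/2 → trapezoidal
t_a = (63/2)/(7/2) = 9; v_peak = 63/2
d_cruise = 2709/8 − 567/2 = 441/8; t_c = (441/8)/(63/2) = 7/4
T = 2·9 + 7/4 = 79/4

t_a=9 t_c=7/4 v_peak=63/2 T=79/4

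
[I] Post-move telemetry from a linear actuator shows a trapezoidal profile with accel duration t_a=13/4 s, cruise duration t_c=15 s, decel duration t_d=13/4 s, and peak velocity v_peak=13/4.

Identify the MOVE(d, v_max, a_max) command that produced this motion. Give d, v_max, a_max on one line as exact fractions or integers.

d=949/16 v_max=13/4 a_max=1

a_max = (13/4)/(13/4) = 1
d_a = ½·13/4·13/4 = 169/32; d_c = 13/4·15 = 195/4
d = 2·169/32 + 195/4 = 949/16
t_c = 15 > 0 so v_max = 13/4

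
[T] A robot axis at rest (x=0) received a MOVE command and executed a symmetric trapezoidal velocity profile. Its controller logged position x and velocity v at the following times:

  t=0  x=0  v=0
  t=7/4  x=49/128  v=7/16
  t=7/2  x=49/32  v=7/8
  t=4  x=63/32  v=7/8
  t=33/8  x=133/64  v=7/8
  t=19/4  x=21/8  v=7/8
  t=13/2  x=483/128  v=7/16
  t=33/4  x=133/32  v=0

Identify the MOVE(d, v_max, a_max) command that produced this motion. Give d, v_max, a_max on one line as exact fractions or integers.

d=133/32 v_max=7/8 a_max=1/4

final state: t=33/4, x=133/32, v=0 → d = 133/32
a_max = (7/16−0)/(7/4−0) = 1/4
max v = 7/8 over t∈[7/2,19/4] → v_max = 7/8
check: 7/8·(7/2+5/4) = 133/32 ✓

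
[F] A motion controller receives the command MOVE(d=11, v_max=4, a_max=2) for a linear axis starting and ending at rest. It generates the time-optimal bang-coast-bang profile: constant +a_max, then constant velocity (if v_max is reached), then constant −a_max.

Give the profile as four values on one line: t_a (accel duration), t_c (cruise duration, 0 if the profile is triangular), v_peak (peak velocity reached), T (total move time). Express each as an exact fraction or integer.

t_a=2 t_c=3/4 v_peak=4 T=19/4

(v_max)²/a_max = 4²/2 = 8
11 ≥ 8 ⇒ cruise phase
t_a = 4/2 = 2; v_peak = 4
d_cruise = 11 − 8 = 3; t_c = 3/4
T = 2·2 + 3/4 = 19/4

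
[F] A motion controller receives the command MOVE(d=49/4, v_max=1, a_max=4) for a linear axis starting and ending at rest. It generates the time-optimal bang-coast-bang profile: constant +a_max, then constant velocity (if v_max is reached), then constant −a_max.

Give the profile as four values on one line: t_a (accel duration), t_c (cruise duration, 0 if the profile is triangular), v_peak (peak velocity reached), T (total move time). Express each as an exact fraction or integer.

t_a=1/4 t_c=12 v_peak=1 T=25/2

(v_max)²/a_max = 1²/4 = 1/4
49/4 ≥ 1/4 so v_max reached
t_a = 1/4; v_peak = 1
d_cruise = 49/4 − 1/4 = 12; t_c = 12/1 = 12
T = 2·1/4 + 12 = 25/2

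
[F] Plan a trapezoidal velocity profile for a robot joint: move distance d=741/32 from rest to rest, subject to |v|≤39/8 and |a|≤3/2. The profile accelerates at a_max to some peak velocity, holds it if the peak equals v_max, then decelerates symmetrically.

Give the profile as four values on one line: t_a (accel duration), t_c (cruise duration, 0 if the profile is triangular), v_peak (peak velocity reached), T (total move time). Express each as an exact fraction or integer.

(v_max)²/a_max = (39/8)²/(3/2) = 507/32
741/32 ≥ 507/32 → trapezoidal
t_a = (39/8)/(3/2) = 13/4; v_peak = 39/8
d_cruise = 741/32 − 507/32 = 117/16; t_c = (117/16)/(39/8) = 3/2
T = 2·13/4 + 3/2 = 8

t_a=13/4 t_c=3/2 v_peak=39/8 T=8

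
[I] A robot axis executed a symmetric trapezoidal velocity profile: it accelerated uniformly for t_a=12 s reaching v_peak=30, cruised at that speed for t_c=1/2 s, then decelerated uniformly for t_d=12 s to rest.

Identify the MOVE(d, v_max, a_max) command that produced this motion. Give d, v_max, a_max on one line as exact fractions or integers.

a_max = 30/12 = 5/2
d_a = ½·30·12 = 180; d_c = 30·1/2 = 15
d = 2·180 + 15 = 375
t_c = 1/2 > 0 ⇒ limit active, v_max = 30

d=375 v_max=30 a_max=5/2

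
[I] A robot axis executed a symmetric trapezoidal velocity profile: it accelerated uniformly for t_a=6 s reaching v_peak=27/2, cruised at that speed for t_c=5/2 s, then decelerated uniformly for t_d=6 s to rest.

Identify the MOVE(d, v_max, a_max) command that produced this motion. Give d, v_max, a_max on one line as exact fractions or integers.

a_max = (27/2)/6 = 9/4
d_a = ½·27/2·6 = 81/2; d_c = 27/2·5/2 = 135/4
d = 2·81/2 + 135/4 = 459/4
t_c = 5/2 > 0 ⇒ limit active, v_max = 27/2

d=459/4 v_max=27/2 a_max=9/4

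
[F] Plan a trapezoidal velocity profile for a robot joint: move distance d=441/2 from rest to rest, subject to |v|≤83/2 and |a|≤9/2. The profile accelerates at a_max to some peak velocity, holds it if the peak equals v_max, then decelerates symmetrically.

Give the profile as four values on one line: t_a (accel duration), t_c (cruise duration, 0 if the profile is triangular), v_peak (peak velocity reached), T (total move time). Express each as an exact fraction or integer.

vₘ²/aₘ = (83/2)²/(9/2) = 6889/18
441/2 < 6889/18 ⇒ no cruise
v_peak = √(441/2·9/2) = √(3969/4) = 63/2
t_a = (63/2)/(9/2) = 7; t_c = 0
T = 2·7 = 14

t_a=7 t_c=0 v_peak=63/2 T=14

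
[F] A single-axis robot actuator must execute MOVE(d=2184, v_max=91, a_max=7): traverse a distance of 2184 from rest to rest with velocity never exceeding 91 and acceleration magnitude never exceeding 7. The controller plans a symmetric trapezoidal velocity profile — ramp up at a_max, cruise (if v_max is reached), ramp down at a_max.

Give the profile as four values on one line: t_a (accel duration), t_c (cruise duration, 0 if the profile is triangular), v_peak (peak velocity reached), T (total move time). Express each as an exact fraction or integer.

(v_max)²/a_max = 91²/7 = 1183
2184 ≥ 1183 → trapezoidal
t_a = 91/7 = 13; v_peak = 91
d_cruise = 2184 − 1183 = 1001; t_c = 1001/91 = 11
T = 2·13 + 11 = 37

t_a=13 t_c=11 v_peak=91 T=37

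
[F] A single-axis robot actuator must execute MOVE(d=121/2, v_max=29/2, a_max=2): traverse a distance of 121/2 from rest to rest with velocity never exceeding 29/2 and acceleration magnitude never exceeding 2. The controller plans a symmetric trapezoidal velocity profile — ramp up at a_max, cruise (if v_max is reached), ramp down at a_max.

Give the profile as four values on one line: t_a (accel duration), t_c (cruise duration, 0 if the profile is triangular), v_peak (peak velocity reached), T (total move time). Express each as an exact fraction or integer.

t_a=11/2 t_c=0 v_peak=11 T=11

v_max²/a_max = (29/2)²/2 = 841/8
121/2 < 841/8 ⇒ no cruise
v_peak = √(121/2·2) = √121 = 11
t_a = 11/2; t_c = 0
T = 2·11/2 = 11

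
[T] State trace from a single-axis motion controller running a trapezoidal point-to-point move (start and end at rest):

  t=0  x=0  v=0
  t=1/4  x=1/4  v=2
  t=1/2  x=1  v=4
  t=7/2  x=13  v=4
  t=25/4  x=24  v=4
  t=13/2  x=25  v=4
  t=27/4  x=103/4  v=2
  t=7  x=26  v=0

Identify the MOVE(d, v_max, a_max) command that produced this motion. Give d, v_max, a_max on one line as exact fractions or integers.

d=26 v_max=4 a_max=8

final state: t=7, x=26, v=0 → d = 26
a_max = (2−0)/(1/4−0) = 8
max v = 4 over t∈[1/2,13/2] → v_max = 4
check: 4·(1/2+6) = 26 ✓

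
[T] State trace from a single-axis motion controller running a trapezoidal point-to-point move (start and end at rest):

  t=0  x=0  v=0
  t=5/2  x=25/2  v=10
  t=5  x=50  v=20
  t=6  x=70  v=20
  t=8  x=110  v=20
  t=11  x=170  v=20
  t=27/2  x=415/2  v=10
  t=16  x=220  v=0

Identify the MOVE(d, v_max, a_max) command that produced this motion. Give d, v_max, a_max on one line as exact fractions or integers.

final state: t=16, x=220, v=0 → d = 220
a_max = (10−0)/(5/2−0) = 4
max v = 20 over t∈[5,11] → v_max = 20
check: 20·(5+6) = 220 ✓

d=220 v_max=20 a_max=4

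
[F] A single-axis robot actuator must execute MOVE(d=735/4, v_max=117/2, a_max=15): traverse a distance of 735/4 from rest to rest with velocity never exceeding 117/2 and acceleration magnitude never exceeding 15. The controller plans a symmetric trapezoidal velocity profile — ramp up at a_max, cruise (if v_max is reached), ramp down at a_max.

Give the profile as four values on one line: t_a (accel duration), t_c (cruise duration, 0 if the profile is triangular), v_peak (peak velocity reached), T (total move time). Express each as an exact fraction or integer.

v_max²/a_max = (117/2)²/15 = 4563/20
735/4 < 4563/20 → triangular
v_peak = √(735/4·15) = √(11025/4) = 105/2
t_a = (105/2)/15 = 7/2; t_c = 0
T = 2·7/2 = 7

t_a=7/2 t_c=0 v_peak=105/2 T=7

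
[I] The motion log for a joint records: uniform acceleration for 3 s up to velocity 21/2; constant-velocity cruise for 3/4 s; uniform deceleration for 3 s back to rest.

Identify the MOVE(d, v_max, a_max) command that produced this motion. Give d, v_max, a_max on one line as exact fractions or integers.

a_max = (21/2)/3 = 7/2
d_a = ½·21/2·3 = 63/4; d_c = 21/2·3/4 = 63/8
d = 2·63/4 + 63/8 = 315/8
t_c = 3/4 > 0 ⇒ limit active, v_max = 21/2

d=315/8 v_max=21/2 a_max=7/2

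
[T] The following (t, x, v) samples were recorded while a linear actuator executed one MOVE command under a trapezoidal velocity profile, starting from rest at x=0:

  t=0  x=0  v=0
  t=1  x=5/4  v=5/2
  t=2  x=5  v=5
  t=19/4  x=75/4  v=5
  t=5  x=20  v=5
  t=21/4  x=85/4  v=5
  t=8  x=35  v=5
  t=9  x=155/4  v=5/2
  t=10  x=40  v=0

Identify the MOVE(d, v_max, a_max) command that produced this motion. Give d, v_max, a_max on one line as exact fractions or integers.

final state: t=10, x=40, v=0 → d = 40
a_max = (5/2−0)/(1−0) = 5/2
max v = 5 over t∈[2,8] → v_max = 5
check: 5·(2+6) = 40 ✓

d=40 v_max=5 a_max=5/2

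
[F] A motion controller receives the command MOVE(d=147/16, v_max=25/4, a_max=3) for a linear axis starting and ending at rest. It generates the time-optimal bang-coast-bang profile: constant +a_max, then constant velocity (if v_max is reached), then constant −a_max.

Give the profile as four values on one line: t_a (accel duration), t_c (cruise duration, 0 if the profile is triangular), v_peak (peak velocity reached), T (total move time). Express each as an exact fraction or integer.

vₘ²/aₘ = (25/4)²/3 = 625/48
147/16 < 625/48 → triangular
v_peak = √(147/16·3) = √(441/16) = 21/4
t_a = (21/4)/3 = 7/4; t_c = 0
T = 2·7/4 = 7/2

t_a=7/4 t_c=0 v_peak=21/4 T=7/2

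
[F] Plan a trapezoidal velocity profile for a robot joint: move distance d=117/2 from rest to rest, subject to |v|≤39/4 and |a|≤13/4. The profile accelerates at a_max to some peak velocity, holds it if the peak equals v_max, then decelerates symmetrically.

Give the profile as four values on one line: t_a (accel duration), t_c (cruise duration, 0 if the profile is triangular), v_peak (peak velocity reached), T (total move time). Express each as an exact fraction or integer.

t_a=3 t_c=3 v_peak=39/4 T=9

(v_max)²/a_max = (39/4)²/(13/4) = 117/4
117/2 ≥ 117/4 so v_max reached
t_a = (39/4)/(13/4) = 3; v_peak = 39/4
d_cruise = 117/2 − 117/4 = 117/4; t_c = (117/4)/(39/4) = 3
T = 2·3 + 3 = 9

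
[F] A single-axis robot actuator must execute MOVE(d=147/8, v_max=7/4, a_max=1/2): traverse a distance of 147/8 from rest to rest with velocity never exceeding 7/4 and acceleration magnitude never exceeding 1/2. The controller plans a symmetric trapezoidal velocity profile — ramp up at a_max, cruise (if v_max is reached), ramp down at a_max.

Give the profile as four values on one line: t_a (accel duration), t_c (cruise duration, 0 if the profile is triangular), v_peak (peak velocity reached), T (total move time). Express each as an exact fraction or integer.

t_a=7/2 t_c=7 v_peak=7/4 T=14

vₘ²/aₘ = (7/4)²/(1/2) = 49/8
147/8 ≥ 49/8 → trapezoidal
t_a = (7/4)/(1/2) = 7/2; v_peak = 7/4
d_cruise = 147/8 − 49/8 = 49/4; t_c = (49/4)/(7/4) = 7
T = 2·7/2 + 7 = 14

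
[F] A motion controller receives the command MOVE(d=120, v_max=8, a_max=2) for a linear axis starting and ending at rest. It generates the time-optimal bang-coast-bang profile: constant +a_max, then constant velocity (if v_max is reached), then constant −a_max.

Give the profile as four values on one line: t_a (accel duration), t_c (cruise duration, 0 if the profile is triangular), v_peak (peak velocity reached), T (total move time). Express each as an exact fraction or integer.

t_a=4 t_c=11 v_peak=8 T=19

vₘ²/aₘ = 8²/2 = 32
120 ≥ 32 ⇒ cruise phase
t_a = 8/2 = 4; v_peak = 8
d_cruise = 120 − 32 = 88; t_c = 88/8 = 11
T = 2·4 + 11 = 19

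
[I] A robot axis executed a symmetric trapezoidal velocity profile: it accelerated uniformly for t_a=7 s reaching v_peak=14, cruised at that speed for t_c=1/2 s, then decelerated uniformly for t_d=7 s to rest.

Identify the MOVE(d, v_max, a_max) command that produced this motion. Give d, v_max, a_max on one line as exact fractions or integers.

d=105 v_max=14 a_max=2

a_max = 14/7 = 2
d_a = ½·14·7 = 49; d_c = 14·1/2 = 7
d = 2·49 + 7 = 105
t_c = 1/2 > 0 ⇒ limit active, v_max = 14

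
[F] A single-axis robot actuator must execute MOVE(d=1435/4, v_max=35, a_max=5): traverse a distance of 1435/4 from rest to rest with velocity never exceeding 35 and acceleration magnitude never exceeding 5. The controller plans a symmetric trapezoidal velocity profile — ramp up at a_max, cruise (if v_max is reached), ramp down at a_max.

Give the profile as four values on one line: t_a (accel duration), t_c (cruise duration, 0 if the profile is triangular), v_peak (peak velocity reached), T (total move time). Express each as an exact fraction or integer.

t_a=7 t_c=13/4 v_peak=35 T=69/4

v_max²/a_max = 35²/5 = 245
1435/4 ≥ 245 so v_max reached
t_a = 35/5 = 7; v_peak = 35
d_cruise = 1435/4 − 245 = 455/4; t_c = (455/4)/35 = 13/4
T = 2·7 + 13/4 = 69/4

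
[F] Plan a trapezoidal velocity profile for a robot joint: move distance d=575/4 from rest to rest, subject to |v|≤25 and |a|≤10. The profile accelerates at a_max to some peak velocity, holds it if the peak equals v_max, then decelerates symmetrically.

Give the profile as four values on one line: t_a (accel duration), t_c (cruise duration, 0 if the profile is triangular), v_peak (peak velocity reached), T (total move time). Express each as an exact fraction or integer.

(v_max)²/a_max = 25²/10 = 125/2
575/4 ≥ 125/2 → trapezoidal
t_a = 25/10 = 5/2; v_peak = 25
d_cruise = 575/4 − 125/2 = 325/4; t_c = (325/4)/25 = 13/4
T = 2·5/2 + 13/4 = 33/4

t_a=5/2 t_c=13/4 v_peak=25 T=33/4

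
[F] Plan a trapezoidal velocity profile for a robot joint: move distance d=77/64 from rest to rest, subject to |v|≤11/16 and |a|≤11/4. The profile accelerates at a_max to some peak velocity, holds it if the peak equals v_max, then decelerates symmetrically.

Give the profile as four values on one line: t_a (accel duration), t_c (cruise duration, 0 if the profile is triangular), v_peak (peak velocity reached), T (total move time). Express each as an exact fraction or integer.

(v_max)²/a_max = (11/16)²/(11/4) = 11/64
77/64 ≥ 11/64 so v_max reached
t_a = (11/16)/(11/4) = 1/4; v_peak = 11/16
d_cruise = 77/64 − 11/64 = 33/32; t_c = (33/32)/(11/16) = 3/2
T = 2·1/4 + 3/2 = 2

t_a=1/4 t_c=3/2 v_peak=11/16 T=2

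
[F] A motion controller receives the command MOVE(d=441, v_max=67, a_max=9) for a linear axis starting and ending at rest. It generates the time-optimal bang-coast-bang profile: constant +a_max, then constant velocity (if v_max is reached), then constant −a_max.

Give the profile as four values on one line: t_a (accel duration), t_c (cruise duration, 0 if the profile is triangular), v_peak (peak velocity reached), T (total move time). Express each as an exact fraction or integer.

t_a=7 t_c=0 v_peak=63 T=14

vₘ²/aₘ = 67²/9 = 4489/9
441 < 4489/9 → triangular
v_peak = √(441·9) = √3969 = 63
t_a = 63/9 = 7; t_c = 0
T = 2·7 = 14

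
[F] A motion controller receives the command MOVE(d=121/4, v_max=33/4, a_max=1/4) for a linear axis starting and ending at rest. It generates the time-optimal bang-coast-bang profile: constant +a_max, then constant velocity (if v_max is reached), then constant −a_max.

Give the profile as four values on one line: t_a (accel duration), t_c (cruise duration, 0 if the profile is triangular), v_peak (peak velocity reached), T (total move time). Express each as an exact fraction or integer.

t_a=11 t_c=0 v_peak=11/4 T=22

(v_max)²/a_max = (33/4)²/(1/4) = 1089/4
121/4 < 1089/4 so t_c = 0
v_peak = √(121/4·1/4) = √(121/16) = 11/4
t_a = (11/4)/(1/4) = 11; t_c = 0
T = 2·11 = 22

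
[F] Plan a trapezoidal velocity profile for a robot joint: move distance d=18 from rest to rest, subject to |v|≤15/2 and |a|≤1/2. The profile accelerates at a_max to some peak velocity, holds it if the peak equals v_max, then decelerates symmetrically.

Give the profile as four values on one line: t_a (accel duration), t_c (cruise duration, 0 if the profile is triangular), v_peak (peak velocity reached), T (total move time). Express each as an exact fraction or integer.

v_max²/a_max = (15/2)²/(1/2) = 225/2
18 < 225/2 → triangular
v_peak = √(18·1/2) = √9 = 3
t_a = 3/(1/2) = 6; t_c = 0
T = 2·6 = 12

t_a=6 t_c=0 v_peak=3 T=12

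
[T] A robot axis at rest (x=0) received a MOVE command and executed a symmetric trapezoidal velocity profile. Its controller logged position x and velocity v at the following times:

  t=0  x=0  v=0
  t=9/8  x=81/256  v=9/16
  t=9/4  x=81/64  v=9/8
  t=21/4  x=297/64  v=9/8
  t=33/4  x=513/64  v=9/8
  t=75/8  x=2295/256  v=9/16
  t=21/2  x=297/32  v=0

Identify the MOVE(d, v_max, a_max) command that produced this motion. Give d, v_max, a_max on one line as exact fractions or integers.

d=297/32 v_max=9/8 a_max=1/2

final state: t=21/2, x=297/32, v=0 → d = 297/32
a_max = (9/16−0)/(9/8−0) = 1/2
max v = 9/8 over t∈[9/4,33/4] → v_max = 9/8
check: 9/8·(9/4+6) = 297/32 ✓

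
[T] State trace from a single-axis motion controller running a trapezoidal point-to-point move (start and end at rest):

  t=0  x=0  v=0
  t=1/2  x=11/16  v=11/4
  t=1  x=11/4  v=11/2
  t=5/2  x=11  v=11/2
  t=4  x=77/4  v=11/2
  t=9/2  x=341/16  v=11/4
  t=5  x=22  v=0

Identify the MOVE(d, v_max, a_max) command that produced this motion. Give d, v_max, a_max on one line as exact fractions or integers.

d=22 v_max=11/2 a_max=11/2

final state: t=5, x=22, v=0 → d = 22
a_max = (11/4−0)/(1/2−0) = 11/2
max v = 11/2 over t∈[1,4] → v_max = 11/2
check: 11/2·(1+3) = 22 ✓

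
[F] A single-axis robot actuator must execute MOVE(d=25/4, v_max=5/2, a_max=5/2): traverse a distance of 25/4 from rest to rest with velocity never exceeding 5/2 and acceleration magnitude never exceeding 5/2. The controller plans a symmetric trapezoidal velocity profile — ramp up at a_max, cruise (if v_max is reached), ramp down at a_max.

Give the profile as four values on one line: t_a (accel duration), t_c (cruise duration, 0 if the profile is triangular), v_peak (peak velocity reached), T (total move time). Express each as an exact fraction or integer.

v_max²/a_max = (5/2)²/(5/2) = 5/2
25/4 ≥ 5/2 → trapezoidal
t_a = (5/2)/(5/2) = 1; v_peak = 5/2
d_cruise = 25/4 − 5/2 = 15/4; t_c = (15/4)/(5/2) = 3/2
T = 2·1 + 3/2 = 7/2

t_a=1 t_c=3/2 v_peak=5/2 T=7/2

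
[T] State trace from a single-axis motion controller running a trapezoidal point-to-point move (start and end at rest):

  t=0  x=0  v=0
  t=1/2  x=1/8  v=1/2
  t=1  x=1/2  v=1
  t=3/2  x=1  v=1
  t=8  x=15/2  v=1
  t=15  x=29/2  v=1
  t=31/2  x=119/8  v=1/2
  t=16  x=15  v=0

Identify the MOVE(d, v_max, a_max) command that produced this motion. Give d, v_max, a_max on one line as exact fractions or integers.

final state: t=16, x=15, v=0 → d = 15
a_max = (1/2−0)/(1/2−0) = 1
max v = 1 over t∈[1,15] → v_max = 1
check: 1·(1+14) = 15 ✓

d=15 v_max=1 a_max=1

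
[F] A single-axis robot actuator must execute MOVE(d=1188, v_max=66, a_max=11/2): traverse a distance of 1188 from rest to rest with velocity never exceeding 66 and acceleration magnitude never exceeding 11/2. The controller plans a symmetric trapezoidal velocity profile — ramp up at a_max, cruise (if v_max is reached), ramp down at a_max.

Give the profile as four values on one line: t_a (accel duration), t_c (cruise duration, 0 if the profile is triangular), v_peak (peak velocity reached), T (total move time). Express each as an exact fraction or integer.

(v_max)²/a_max = 66²/(11/2) = 792
1188 ≥ 792 ⇒ cruise phase
t_a = 66/(11/2) = 12; v_peak = 66
d_cruise = 1188 − 792 = 396; t_c = 396/66 = 6
T = 2·12 + 6 = 30

t_a=12 t_c=6 v_peak=66 T=30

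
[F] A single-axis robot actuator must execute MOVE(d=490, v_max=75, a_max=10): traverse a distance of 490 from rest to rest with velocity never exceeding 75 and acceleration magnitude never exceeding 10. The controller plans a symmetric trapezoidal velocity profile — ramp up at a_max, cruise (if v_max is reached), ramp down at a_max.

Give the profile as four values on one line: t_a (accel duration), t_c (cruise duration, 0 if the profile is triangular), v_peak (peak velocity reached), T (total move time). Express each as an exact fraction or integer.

t_a=7 t_c=0 v_peak=70 T=14

v_max²/a_max = 75²/10 = 1125/2
490 < 1125/2 → triangular
v_peak = √(490·10) = √4900 = 70
t_a = 70/10 = 7; t_c = 0
T = 2·7 = 14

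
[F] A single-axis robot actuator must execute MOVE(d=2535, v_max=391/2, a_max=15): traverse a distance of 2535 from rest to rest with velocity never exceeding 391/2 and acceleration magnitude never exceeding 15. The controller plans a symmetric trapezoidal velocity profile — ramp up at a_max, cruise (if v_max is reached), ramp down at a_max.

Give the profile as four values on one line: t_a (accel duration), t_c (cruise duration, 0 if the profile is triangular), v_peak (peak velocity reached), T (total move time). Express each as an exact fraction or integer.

t_a=13 t_c=0 v_peak=195 T=26

vₘ²/aₘ = (391/2)²/15 = 152881/60
2535 < 152881/60 so t_c = 0
v_peak = √(2535·15) = √38025 = 195
t_a = 195/15 = 13; t_c = 0
T = 2·13 = 26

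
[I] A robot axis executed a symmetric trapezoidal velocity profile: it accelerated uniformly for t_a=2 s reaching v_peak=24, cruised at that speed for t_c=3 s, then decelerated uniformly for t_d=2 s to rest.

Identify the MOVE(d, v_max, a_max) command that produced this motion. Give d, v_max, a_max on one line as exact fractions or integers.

a_max = 24/2 = 12
d_a = ½·24·2 = 24; d_c = 24·3 = 72
d = 2·24 + 72 = 120
t_c = 3 > 0 ⇒ limit active, v_max = 24

d=120 v_max=24 a_max=12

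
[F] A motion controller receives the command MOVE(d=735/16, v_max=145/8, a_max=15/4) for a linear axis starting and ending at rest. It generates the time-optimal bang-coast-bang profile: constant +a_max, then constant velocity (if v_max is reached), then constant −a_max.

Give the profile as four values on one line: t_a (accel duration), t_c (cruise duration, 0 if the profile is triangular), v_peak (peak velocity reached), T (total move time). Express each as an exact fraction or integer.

v_max²/a_max = (145/8)²/(15/4) = 4205/48
735/16 < 4205/48 so t_c = 0
v_peak = √(735/16·15/4) = √(11025/64) = 105/8
t_a = (105/8)/(15/4) = 7/2; t_c = 0
T = 2·7/2 = 7

t_a=7/2 t_c=0 v_peak=105/8 T=7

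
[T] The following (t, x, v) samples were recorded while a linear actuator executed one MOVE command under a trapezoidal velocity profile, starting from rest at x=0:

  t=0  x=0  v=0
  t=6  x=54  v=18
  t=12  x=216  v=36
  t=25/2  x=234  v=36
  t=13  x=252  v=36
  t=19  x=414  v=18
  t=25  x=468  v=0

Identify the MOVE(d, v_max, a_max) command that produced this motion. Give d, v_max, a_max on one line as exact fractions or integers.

final state: t=25, x=468, v=0 → d = 468
a_max = (18−0)/(6−0) = 3
max v = 36 over t∈[12,13] → v_max = 36
check: 36·(12+1) = 468 ✓

d=468 v_max=36 a_max=3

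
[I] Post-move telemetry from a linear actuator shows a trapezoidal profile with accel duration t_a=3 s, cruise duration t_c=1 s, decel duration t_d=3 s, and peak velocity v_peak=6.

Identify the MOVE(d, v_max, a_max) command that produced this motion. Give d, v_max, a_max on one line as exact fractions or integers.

a_max = 6/3 = 2
d_a = ½·6·3 = 9; d_c = 6·1 = 6
d = 2·9 + 6 = 24
t_c = 1 > 0 so v_max = 6

d=24 v_max=6 a_max=2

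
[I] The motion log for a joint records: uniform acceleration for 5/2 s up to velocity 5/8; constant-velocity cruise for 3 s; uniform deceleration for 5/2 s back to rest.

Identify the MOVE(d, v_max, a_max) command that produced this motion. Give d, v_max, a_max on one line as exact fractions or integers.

a_max = (5/8)/(5/2) = 1/4
d_a = ½·5/8·5/2 = 25/32; d_c = 5/8·3 = 15/8
d = 2·25/32 + 15/8 = 55/16
t_c = 3 > 0 ⇒ limit active, v_max = 5/8

d=55/16 v_max=5/8 a_max=1/4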